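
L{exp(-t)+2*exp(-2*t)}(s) 2/(s+2)+1/(s+1)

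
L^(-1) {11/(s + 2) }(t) 11 * exp(-2 * t) 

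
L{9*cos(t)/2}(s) 9*s/(2*(s^2 + 1))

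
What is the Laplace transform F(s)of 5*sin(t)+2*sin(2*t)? 4/(s^2+4)+5/(s^2+1)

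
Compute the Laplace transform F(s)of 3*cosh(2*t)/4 3*s/(4*(s^2 - 4))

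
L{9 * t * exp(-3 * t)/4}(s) 9/(4 * (s + 3)^2)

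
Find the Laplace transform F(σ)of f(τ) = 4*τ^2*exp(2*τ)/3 8/(3*(σ - 2)^3)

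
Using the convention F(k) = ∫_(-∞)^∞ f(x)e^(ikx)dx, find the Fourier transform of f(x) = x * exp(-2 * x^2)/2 sqrt(2) * I * sqrt(pi) * k * exp(-k^2/8)/16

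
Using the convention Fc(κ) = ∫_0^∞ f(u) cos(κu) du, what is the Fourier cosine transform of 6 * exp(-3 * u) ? 18/(κ^2+9) 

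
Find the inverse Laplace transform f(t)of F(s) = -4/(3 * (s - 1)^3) -2 * t^2 * exp(t)/3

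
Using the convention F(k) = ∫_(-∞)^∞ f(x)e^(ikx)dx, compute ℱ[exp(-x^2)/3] sqrt(pi) * exp(-k^2/4)/3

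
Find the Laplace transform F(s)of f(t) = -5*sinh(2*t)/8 -5/(4*s^2 - 16)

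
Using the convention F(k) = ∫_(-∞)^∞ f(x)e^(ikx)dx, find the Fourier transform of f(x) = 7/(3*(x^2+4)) 7*pi*exp(-2*Abs(k))/6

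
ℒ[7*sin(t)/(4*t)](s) 7*atan(1/s)/4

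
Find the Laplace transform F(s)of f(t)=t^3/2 3/s^4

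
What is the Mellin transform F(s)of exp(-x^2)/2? gamma(s/2)/4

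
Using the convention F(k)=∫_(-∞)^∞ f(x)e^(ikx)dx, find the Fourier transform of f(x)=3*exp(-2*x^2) 3*sqrt(2)*sqrt(pi)*exp(-k^2/8)/2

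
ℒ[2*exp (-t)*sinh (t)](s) 2/ (s*(s + 2))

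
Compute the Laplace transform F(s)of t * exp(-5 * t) (s + 5)^(-2)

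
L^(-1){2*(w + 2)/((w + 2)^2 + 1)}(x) 2*exp(-2*x)*cos(x)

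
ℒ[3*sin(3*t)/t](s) 3*atan(3/s)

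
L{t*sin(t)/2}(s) s/(s^2 + 1)^2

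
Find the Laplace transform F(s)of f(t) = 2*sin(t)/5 2/(5*(s^2 + 1))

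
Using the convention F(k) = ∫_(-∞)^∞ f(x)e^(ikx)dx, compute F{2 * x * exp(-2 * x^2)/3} sqrt(2) * I * sqrt(pi) * k * exp(-k^2/8)/12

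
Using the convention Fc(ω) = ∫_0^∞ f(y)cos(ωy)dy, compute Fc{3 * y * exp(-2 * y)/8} 3 * (4 - ω^2)/(8 * (ω^2 + 4)^2)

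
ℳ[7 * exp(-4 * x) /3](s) 7 * gamma(s) /(3 * 4^s) 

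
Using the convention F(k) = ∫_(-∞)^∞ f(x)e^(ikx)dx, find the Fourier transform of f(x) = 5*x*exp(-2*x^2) 5*sqrt(2)*I*sqrt(pi)*k*exp(-k^2/8)/8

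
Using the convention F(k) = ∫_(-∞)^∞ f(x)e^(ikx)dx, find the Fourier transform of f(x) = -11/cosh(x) -11*pi/cosh(pi*k/2)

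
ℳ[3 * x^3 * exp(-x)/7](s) 3 * gamma(s + 3)/7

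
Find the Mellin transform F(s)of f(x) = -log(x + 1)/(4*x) pi*csc(pi*s)/(4*(s - 1))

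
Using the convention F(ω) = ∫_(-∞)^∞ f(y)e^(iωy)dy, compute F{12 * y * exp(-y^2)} 6 * I * sqrt(pi) * ω * exp(-ω^2/4)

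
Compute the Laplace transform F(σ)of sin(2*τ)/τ atan(2/σ)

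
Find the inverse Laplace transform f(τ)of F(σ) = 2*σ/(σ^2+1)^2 τ*sin(τ)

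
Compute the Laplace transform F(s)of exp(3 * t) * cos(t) (s - 3)/((s - 3)^2 + 1)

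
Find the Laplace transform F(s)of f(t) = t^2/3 2/(3*s^3)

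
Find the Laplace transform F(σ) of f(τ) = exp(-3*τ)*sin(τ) 1/((σ + 3) ^2 + 1) 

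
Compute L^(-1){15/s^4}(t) 5*t^3/2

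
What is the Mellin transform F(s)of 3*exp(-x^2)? 3*gamma(s/2)/2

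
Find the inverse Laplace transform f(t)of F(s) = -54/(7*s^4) -9*t^3/7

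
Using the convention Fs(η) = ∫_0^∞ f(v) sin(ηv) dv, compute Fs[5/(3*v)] 5*pi/6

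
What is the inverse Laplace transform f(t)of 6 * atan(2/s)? 6 * sin(2 * t)/t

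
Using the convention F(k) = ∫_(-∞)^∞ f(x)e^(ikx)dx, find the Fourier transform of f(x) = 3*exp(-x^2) 3*sqrt(pi)*exp(-k^2/4)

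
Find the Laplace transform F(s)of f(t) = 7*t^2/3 14/(3*s^3)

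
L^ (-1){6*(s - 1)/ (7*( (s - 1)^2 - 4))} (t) 6*exp (t)*cosh (2*t)/7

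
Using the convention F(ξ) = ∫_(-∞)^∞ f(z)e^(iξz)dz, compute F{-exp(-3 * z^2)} -sqrt(3) * sqrt(pi) * exp(-ξ^2/12)/3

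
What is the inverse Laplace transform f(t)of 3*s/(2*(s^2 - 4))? 3*cosh(2*t)/2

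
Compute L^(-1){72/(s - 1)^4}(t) 12 * t^3 * exp(t)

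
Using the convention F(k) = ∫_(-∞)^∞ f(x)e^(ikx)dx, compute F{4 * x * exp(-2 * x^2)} sqrt(2) * I * sqrt(pi) * k * exp(-k^2/8)/2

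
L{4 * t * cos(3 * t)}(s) 4 * (s^2 - 9)/(s^2 + 9)^2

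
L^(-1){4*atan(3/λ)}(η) 4*sin(3*η)/η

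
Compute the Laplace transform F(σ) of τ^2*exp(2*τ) 2/(σ - 2) ^3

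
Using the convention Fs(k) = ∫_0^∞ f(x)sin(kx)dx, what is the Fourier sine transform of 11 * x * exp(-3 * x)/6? 11 * k/(k^2 + 9)^2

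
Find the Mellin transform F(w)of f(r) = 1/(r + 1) pi*csc(pi*w)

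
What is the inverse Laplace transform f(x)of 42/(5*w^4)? 7*x^3/5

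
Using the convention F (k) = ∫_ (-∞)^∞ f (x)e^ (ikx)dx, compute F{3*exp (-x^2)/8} 3*sqrt (pi)*exp (-k^2/4)/8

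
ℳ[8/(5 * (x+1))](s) 8 * pi * csc(pi * s)/5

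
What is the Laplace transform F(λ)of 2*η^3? 12/λ^4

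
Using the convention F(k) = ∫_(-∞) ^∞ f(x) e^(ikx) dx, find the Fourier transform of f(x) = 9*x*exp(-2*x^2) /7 9*sqrt(2)*I*sqrt(pi)*k*exp(-k^2/8) /56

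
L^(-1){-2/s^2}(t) -2*t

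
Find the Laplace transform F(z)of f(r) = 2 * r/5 2/(5 * z^2)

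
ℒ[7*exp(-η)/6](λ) 7/(6*(λ + 1))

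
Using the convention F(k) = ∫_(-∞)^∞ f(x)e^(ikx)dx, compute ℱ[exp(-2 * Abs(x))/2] 2/(k^2 + 4)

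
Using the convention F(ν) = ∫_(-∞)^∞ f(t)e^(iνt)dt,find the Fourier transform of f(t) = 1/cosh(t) pi/cosh(pi*ν/2)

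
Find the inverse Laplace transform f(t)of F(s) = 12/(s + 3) 12*exp(-3*t)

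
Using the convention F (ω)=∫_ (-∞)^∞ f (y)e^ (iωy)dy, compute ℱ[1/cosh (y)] pi/cosh (pi*ω/2)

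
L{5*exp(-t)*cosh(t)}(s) 5*(s+1)/(s*(s+2))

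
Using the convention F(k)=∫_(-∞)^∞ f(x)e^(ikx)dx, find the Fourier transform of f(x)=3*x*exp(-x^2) 3*I*sqrt(pi)*k*exp(-k^2/4)/2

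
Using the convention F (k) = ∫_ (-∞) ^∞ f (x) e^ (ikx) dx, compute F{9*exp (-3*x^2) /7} 3*sqrt (3)*sqrt (pi)*exp (-k^2/12) /7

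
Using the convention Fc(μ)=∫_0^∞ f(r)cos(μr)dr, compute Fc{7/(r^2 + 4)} 7*pi*exp(-2*μ)/4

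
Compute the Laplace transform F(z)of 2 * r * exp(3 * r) 2/(z - 3)^2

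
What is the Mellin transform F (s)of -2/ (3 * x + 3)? -2 * pi * csc (pi * s)/3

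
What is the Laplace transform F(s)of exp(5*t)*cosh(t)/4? (s - 5)/(4*((s - 5)^2 - 1))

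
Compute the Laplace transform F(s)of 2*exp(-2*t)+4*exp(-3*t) 2/(s+2)+4/(s+3)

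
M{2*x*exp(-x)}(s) 2*gamma(s + 1)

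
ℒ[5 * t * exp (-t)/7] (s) 5/ (7 * (s + 1)^2)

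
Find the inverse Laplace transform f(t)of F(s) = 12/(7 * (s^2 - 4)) 6 * sinh(2 * t)/7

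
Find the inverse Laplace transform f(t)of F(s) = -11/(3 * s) -11/3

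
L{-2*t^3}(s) -12/s^4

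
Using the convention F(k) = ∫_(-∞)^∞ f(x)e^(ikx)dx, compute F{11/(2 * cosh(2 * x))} 11 * pi/(4 * cosh(pi * k/4))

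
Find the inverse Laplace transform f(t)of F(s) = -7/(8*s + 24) -7*exp(-3*t)/8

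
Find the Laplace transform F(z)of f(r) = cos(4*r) z/(z^2 + 16)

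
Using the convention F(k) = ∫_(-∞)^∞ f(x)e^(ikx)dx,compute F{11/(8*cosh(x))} 11*pi/(8*cosh(pi*k/2))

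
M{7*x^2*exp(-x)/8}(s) 7*gamma(s + 2)/8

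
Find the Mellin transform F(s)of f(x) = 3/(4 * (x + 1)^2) -3 * pi * (s - 1)/(4 * sin(pi * s))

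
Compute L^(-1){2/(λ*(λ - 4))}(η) exp(2*η)*sinh(2*η)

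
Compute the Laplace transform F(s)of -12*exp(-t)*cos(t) 12*(-s - 1)/((s+1)^2+1)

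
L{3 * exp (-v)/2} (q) 3/ (2 * (q + 1))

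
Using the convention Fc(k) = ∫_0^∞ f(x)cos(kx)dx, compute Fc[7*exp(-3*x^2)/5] 7*sqrt(3)*sqrt(pi)*exp(-k^2/12)/30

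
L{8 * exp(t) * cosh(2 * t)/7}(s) 8 * (s - 1)/(7 * ((s - 1)^2 - 4))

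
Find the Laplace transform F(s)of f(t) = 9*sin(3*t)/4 27/(4*(s^2 + 9))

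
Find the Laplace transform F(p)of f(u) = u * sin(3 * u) 6 * p/(p^2 + 9)^2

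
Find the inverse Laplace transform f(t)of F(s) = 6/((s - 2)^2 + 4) 3*exp(2*t)*sin(2*t)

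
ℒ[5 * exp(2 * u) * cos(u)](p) 5 * (p - 2)/((p - 2)^2 + 1)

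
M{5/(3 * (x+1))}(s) 5 * pi * csc(pi * s)/3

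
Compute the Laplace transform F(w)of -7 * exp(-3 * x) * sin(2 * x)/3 -14/(3 * (w + 3)^2 + 12)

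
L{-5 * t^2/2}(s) -5/s^3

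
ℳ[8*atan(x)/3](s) -4*pi*sec(pi*s/2)/(3*s)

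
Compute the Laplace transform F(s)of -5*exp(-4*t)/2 -5/(2*s + 8)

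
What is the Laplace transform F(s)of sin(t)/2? 1/(2*(s^2 + 1))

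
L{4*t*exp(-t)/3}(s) 4/(3*(s + 1)^2)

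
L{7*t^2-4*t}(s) 14/s^3-4/s^2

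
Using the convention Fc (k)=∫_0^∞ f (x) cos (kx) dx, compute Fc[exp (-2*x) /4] 1/ (2*(k^2 + 4) ) 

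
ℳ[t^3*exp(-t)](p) gamma(p + 3)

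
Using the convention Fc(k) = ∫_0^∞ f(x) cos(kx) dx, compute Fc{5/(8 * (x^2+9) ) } 5 * pi * exp(-3 * k) /48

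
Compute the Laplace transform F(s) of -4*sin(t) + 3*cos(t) 3*s/(s^2 + 1) - 4/(s^2 + 1) 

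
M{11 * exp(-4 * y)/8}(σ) 11 * gamma(σ)/(8 * 2^(2 * σ))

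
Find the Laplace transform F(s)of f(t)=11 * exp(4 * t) 11/(s - 4)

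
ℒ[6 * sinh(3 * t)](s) 18/(s^2 - 9)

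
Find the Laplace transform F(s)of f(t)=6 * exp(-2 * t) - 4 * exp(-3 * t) 6/(s + 2) - 4/(s + 3)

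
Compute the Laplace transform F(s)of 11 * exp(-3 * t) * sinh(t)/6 11/(6 * ((s + 3)^2 - 1))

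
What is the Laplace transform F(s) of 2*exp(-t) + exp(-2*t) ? 2/(s + 1) + 1/(s + 2) 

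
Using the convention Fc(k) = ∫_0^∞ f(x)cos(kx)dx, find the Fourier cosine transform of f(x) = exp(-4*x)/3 4/(3*(k^2 + 16))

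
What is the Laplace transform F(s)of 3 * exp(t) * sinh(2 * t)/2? 3/((s - 1)^2 - 4)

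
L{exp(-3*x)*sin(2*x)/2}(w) 1/((w + 3)^2 + 4)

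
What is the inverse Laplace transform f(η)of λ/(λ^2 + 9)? cos(3*η)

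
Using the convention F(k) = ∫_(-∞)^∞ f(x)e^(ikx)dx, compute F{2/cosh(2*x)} pi/cosh(pi*k/4)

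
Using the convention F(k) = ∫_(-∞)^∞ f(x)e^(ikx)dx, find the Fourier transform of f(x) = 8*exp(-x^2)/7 8*sqrt(pi)*exp(-k^2/4)/7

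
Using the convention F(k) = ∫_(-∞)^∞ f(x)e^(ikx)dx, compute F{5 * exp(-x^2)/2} 5 * sqrt(pi) * exp(-k^2/4)/2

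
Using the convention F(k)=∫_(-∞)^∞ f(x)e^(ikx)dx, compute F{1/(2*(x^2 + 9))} pi*exp(-3*Abs(k))/6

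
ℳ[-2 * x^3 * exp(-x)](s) -2 * gamma(s+3)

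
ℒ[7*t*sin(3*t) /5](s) 42*s/(5*(s^2 + 9) ^2) 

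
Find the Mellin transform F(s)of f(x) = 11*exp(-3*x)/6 11*gamma(s)/(6*3^s)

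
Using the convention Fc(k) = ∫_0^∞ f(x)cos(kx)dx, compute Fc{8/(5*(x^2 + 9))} 4*pi*exp(-3*k)/15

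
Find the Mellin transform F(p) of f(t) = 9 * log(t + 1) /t -9 * pi * csc(pi * p) /(p - 1) 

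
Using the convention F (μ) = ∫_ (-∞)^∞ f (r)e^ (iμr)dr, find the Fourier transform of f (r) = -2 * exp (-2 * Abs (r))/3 -8/ (3 * μ^2 + 12)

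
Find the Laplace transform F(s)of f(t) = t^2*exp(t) 2/(s - 1)^3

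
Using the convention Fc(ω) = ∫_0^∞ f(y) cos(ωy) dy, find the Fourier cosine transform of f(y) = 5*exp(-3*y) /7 15/(7*(ω^2+9) ) 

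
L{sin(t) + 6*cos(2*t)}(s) 6*s/(s^2 + 4) + 1/(s^2 + 1)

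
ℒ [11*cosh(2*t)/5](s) 11*s/(5*(s^2 - 4))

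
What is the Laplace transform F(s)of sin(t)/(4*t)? atan(1/s)/4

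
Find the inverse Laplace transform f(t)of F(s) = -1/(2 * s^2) -t/2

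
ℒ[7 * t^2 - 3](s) 14/s^3 - 3/s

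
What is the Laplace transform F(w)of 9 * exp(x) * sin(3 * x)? 27/((w - 1)^2+9)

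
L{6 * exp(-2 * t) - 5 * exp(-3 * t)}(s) 6/(s + 2) - 5/(s + 3)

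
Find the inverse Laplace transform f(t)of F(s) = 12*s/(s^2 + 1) 12*cos(t)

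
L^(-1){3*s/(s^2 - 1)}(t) 3*cosh(t)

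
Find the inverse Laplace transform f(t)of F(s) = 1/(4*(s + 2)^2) t*exp(-2*t)/4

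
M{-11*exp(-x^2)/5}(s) -11*gamma(s/2)/10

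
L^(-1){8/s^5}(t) t^4/3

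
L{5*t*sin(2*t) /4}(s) 5*s/(s^2 + 4) ^2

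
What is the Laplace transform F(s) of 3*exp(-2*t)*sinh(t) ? 3/((s+2) ^2 - 1) 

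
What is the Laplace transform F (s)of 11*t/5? 11/ (5*s^2)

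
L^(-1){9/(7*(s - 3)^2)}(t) 9*t*exp(3*t)/7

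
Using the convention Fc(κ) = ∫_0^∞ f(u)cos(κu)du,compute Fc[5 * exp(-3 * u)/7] 15/(7 * (κ^2 + 9))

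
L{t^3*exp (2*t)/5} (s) 6/ (5*(s - 2)^4)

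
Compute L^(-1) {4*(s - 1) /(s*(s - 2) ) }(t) 4*exp(t)*cosh(t) 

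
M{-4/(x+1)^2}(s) 4*pi*(s - 1)/sin(pi*s)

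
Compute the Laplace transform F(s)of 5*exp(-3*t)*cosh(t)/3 5*(s + 3)/(3*((s + 3)^2 - 1))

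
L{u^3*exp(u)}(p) 6/(p - 1)^4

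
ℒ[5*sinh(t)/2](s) 5/(2*(s^2 - 1))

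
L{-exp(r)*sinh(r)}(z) -1/(z*(z - 2))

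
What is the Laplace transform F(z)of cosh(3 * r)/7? z/(7 * (z^2 - 9))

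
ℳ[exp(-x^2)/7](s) gamma(s/2)/14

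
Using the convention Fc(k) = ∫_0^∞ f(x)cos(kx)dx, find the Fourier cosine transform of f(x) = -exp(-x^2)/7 -sqrt(pi)*exp(-k^2/4)/14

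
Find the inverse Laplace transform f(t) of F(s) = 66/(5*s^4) 11*t^3/5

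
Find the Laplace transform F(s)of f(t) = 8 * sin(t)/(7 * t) 8 * atan(1/s)/7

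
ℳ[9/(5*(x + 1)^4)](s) 3*gamma(s)*gamma(4 - s)/10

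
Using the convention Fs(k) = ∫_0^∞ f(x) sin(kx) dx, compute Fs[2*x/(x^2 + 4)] pi*exp(-2*k) 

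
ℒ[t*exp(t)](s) (s - 1) ^(-2) 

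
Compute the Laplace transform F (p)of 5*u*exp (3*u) 5/ (p - 3)^2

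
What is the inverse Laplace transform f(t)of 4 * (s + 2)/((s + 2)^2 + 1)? 4 * exp(-2 * t) * cos(t)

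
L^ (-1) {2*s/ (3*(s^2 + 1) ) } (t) 2*cos (t) /3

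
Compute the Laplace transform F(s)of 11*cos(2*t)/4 11*s/(4*(s^2 + 4))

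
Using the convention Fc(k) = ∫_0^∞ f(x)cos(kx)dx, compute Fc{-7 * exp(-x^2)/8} -7 * sqrt(pi) * exp(-k^2/4)/16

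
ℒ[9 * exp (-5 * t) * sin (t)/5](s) 9/ (5 * ( (s + 5)^2 + 1))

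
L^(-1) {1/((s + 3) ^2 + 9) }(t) exp(-3*t)*sin(3*t) /3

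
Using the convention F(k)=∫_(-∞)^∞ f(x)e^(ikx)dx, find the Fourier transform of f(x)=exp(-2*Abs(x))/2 2/(k^2+4)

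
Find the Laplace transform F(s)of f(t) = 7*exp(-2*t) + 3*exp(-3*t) 7/(s + 2) + 3/(s + 3)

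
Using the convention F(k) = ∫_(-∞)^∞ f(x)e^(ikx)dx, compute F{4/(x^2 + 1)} 4*pi*exp(-Abs(k))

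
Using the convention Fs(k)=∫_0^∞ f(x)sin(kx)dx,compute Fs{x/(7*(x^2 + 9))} pi*exp(-3*k)/14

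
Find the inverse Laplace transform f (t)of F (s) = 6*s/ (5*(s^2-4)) 6*cosh (2*t)/5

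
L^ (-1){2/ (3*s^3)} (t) t^2/3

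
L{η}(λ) λ^(-2)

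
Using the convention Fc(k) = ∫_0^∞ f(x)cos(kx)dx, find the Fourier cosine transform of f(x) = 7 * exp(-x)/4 7/(4 * (k^2 + 1))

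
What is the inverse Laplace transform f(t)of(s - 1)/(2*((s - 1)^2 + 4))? exp(t)*cos(2*t)/2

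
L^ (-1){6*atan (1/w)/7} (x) 6*sin (x)/ (7*x)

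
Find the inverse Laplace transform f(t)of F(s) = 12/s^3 6*t^2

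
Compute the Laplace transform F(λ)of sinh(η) 1/(λ^2 - 1)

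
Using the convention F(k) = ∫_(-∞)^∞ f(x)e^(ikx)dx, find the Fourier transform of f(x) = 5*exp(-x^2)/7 5*sqrt(pi)*exp(-k^2/4)/7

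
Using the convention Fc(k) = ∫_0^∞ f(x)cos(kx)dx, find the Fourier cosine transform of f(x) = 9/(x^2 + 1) 9 * pi * exp(-k)/2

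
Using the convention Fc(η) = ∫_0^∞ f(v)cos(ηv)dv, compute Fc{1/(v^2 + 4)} pi * exp(-2 * η)/4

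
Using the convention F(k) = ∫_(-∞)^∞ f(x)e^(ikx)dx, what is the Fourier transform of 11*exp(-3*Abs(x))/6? 11/(k^2 + 9)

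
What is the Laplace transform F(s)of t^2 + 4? 4/s + 2/s^3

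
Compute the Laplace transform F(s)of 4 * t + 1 1/s + 4/s^2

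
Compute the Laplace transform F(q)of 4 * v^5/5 96/q^6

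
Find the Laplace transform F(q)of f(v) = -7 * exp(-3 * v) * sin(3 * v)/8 -21/(8 * (q+3)^2+72)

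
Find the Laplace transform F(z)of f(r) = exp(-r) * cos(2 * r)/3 (z + 1)/(3 * ((z + 1)^2 + 4))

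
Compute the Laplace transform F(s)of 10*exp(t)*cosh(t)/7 10*(s - 1)/(7*s*(s - 2))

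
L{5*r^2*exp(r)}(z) 10/(z - 1)^3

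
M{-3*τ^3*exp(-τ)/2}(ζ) -3*gamma(ζ + 3)/2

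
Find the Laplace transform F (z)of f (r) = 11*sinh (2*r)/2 11/ (z^2 - 4)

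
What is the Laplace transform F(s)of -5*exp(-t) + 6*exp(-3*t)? 6/(s + 3) - 5/(s + 1)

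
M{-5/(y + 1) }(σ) -5*pi*csc(pi*σ) 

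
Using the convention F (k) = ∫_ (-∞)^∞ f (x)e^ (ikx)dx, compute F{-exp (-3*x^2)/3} -sqrt (3)*sqrt (pi)*exp (-k^2/12)/9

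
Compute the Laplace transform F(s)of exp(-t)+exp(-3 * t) 1/(s+1)+1/(s+3)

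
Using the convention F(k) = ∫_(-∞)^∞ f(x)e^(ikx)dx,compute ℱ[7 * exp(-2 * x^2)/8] 7 * sqrt(2) * sqrt(pi) * exp(-k^2/8)/16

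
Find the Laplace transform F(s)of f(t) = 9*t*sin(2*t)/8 9*s/(2*(s^2 + 4)^2)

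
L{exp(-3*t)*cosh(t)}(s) (s + 3)/((s + 3)^2 - 1)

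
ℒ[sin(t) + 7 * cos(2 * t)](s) 7 * s/(s^2 + 4) + 1/(s^2 + 1)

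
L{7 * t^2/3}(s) 14/(3 * s^3)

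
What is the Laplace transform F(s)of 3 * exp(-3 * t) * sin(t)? 3/((s + 3)^2 + 1)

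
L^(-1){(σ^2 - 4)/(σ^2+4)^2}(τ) τ*cos(2*τ)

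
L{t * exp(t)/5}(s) 1/(5 * (s - 1)^2)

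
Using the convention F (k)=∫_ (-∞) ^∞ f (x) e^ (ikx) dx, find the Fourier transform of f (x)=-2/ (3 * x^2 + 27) -2 * pi * exp (-3 * Abs (k) ) /9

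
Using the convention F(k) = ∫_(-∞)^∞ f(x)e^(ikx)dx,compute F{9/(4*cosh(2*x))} 9*pi/(8*cosh(pi*k/4))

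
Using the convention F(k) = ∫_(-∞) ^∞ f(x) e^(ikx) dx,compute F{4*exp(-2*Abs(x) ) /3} 16/(3*(k^2 + 4) ) 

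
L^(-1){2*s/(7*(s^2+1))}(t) 2*cos(t)/7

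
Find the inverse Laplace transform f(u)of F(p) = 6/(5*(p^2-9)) 2*sinh(3*u)/5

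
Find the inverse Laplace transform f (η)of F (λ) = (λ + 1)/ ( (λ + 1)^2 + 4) exp (-η) * cos (2 * η)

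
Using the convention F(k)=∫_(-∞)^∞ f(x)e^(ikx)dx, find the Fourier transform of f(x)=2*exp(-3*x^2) 2*sqrt(3)*sqrt(pi)*exp(-k^2/12)/3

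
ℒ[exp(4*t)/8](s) 1/(8*(s - 4))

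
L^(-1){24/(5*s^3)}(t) 12*t^2/5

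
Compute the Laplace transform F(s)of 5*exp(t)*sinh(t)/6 5/(6*s*(s - 2))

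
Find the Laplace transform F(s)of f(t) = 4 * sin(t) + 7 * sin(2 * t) 14/(s^2 + 4) + 4/(s^2 + 1)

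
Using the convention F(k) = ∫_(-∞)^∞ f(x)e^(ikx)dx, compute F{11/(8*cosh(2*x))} 11*pi/(16*cosh(pi*k/4))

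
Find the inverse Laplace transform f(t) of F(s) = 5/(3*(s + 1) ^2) 5*t*exp(-t) /3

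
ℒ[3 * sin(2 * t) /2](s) 3/(s^2 + 4) 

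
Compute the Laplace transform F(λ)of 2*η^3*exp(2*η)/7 12/(7*(λ - 2)^4)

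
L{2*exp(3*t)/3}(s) 2/(3*(s - 3))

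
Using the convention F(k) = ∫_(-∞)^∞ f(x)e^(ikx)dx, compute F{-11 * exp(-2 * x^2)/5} -11 * sqrt(2) * sqrt(pi) * exp(-k^2/8)/10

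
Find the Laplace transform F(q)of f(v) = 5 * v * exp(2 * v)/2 5/(2 * (q - 2)^2)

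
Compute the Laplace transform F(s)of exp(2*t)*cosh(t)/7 (s - 2)/(7*((s - 2)^2 - 1))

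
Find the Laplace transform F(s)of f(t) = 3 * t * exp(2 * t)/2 3/(2 * (s - 2)^2)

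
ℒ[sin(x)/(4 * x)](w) atan(1/w)/4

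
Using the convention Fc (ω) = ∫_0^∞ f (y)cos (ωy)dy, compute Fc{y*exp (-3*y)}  (9 - ω^2)/ (ω^2 + 9)^2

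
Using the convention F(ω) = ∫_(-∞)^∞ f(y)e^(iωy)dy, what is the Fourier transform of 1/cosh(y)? pi/cosh(pi*ω/2)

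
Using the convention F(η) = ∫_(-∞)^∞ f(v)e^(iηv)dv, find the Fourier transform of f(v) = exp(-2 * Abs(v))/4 1/(η^2+4)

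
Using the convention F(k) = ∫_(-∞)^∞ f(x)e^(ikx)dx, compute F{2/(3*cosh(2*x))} pi/(3*cosh(pi*k/4))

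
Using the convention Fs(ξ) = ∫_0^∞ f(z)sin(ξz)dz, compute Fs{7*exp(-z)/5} 7*ξ/(5*(ξ^2 + 1))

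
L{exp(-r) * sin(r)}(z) 1/((z + 1)^2 + 1)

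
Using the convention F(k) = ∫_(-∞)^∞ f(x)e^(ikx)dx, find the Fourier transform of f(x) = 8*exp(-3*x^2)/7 8*sqrt(3)*sqrt(pi)*exp(-k^2/12)/21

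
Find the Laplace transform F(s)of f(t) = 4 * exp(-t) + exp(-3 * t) 4/(s + 1) + 1/(s + 3)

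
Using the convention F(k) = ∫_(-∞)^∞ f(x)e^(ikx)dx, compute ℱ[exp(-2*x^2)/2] sqrt(2)*sqrt(pi)*exp(-k^2/8)/4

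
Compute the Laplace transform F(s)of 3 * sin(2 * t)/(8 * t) 3 * atan(2/s)/8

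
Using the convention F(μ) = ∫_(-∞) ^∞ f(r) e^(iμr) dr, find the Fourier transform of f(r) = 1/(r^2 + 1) pi * exp(-Abs(μ) ) 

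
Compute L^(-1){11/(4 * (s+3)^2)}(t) 11 * t * exp(-3 * t)/4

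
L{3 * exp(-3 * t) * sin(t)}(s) 3/((s + 3)^2 + 1)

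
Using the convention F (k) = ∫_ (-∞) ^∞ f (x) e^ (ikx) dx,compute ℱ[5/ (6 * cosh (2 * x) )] 5 * pi/ (12 * cosh (pi * k/4) ) 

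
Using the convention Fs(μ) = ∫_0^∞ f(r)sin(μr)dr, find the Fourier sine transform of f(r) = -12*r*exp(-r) -24*μ/(μ^2+1)^2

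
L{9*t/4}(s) 9/(4*s^2)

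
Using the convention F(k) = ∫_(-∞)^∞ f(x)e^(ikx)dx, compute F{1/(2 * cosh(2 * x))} pi/(4 * cosh(pi * k/4))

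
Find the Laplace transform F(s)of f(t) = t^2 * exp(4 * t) 2/(s - 4)^3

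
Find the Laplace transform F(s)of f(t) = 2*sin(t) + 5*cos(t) 5*s/(s^2 + 1) + 2/(s^2 + 1)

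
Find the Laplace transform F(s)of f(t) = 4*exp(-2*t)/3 4/(3*(s + 2))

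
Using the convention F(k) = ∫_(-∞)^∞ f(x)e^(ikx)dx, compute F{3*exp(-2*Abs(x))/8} 3/(2*(k^2 + 4))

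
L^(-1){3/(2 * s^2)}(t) 3 * t/2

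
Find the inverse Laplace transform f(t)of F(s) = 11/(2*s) 11/2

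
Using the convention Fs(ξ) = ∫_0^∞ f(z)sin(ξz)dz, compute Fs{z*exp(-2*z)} 4*ξ/(ξ^2+4)^2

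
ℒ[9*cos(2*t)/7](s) 9*s/(7*(s^2 + 4))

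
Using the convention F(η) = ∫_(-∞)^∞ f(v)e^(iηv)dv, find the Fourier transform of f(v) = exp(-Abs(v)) 2/(η^2 + 1)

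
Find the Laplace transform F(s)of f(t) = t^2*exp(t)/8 1/(4*(s - 1)^3)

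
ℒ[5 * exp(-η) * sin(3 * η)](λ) 15/((λ + 1)^2 + 9)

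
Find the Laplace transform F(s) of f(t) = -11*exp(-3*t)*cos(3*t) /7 11*(-s - 3) /(7*((s + 3) ^2 + 9) ) 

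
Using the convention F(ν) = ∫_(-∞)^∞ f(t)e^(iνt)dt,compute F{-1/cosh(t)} -pi/cosh(pi*ν/2)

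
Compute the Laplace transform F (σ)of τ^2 2/σ^3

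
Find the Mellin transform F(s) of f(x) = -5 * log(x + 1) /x 5 * pi * csc(pi * s) /(s - 1) 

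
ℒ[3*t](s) 3/s^2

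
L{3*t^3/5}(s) 18/(5*s^4)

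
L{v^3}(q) 6/q^4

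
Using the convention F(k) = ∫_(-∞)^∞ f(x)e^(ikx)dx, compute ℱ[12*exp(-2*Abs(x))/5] 48/(5*(k^2 + 4))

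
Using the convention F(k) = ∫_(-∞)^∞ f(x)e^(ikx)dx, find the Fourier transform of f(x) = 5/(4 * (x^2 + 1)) 5 * pi * exp(-Abs(k))/4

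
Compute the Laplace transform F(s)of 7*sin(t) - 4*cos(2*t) 7/(s^2+1) - 4*s/(s^2+4)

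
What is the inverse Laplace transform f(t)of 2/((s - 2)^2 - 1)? 2 * exp(2 * t) * sinh(t)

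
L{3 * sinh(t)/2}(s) 3/(2 * (s^2 - 1))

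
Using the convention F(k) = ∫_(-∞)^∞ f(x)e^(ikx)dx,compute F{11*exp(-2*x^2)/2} 11*sqrt(2)*sqrt(pi)*exp(-k^2/8)/4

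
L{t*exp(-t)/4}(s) 1/(4*(s + 1)^2)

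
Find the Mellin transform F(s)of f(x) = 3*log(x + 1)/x -3*pi*csc(pi*s)/(s - 1)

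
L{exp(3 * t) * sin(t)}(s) 1/((s - 3)^2+1)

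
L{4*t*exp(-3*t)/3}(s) 4/(3*(s + 3)^2)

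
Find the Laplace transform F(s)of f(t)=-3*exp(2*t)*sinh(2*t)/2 -3/(s*(s - 4))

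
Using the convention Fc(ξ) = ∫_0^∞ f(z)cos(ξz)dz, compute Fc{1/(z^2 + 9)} pi*exp(-3*ξ)/6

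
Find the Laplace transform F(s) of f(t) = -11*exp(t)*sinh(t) -11/(s*(s - 2) ) 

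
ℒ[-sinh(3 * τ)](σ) -3/(σ^2-9)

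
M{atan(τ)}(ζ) -pi*sec(pi*ζ/2)/(2*ζ)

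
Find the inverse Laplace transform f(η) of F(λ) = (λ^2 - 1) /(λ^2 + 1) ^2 η*cos(η) 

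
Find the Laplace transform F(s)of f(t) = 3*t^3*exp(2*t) 18/(s - 2)^4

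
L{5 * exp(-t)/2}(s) 5/(2 * (s + 1))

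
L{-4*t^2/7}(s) -8/(7*s^3)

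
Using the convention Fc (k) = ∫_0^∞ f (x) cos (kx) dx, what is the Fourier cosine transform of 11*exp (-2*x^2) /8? 11*sqrt (2)*sqrt (pi)*exp (-k^2/8) /32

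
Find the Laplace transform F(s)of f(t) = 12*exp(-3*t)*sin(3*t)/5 36/(5*((s + 3)^2 + 9))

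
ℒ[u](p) p^(-2)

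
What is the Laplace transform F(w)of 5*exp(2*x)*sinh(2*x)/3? 10/(3*w*(w - 4))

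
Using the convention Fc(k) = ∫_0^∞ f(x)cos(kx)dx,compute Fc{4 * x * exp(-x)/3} 4 * (1 - k^2)/(3 * (k^2+1)^2)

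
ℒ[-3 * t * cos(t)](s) 3 * (1 - s^2)/(s^2 + 1)^2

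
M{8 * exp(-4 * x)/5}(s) 2^(3 - 2 * s) * gamma(s)/5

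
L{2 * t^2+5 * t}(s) 5/s^2+4/s^3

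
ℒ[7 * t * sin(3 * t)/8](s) 21 * s/(4 * (s^2 + 9)^2)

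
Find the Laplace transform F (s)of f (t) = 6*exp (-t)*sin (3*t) 18/ ( (s + 1)^2 + 9)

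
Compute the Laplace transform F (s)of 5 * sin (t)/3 5/ (3 * (s^2+1))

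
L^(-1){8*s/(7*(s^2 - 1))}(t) 8*cosh(t)/7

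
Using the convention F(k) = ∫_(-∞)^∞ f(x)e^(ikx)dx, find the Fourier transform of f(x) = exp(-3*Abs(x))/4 3/(2*(k^2+9))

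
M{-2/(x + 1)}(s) -2*pi*csc(pi*s)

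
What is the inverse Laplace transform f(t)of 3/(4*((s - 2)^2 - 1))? 3*exp(2*t)*sinh(t)/4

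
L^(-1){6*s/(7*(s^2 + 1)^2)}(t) 3*t*sin(t)/7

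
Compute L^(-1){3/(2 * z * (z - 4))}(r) 3 * exp(2 * r) * sinh(2 * r)/4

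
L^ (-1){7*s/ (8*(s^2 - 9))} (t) 7*cosh (3*t)/8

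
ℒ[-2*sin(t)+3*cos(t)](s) 3*s/(s^2+1) - 2/(s^2+1)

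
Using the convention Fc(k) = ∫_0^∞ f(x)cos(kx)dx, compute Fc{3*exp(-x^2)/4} 3*sqrt(pi)*exp(-k^2/4)/8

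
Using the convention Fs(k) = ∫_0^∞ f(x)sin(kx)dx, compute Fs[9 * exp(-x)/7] 9 * k/(7 * (k^2+1))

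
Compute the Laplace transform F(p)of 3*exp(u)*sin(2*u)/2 3/((p - 1)^2+4)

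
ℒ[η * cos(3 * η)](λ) (λ^2-9)/(λ^2 + 9)^2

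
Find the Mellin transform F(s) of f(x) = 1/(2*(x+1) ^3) pi*(s - 2)*(s - 1) /(4*sin(pi*s) ) 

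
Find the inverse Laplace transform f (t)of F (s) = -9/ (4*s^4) -3*t^3/8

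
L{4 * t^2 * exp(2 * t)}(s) 8/(s - 2)^3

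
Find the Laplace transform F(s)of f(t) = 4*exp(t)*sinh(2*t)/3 8/(3*((s - 1)^2 - 4))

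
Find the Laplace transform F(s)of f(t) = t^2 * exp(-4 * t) 2/(s+4)^3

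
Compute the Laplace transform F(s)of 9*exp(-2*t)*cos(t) 9*(s + 2)/((s + 2)^2 + 1)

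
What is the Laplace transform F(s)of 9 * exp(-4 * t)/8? 9/(8 * (s + 4))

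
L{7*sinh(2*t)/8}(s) 7/(4*(s^2 - 4))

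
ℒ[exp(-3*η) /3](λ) 1/(3*(λ + 3) ) 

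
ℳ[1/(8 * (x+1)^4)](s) gamma(s) * gamma(4 - s)/48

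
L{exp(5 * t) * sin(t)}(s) 1/((s - 5)^2 + 1)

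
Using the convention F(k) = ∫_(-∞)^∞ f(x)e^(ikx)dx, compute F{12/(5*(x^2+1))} 12*pi*exp(-Abs(k))/5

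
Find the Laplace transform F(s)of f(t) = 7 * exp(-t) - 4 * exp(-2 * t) 7/(s+1) - 4/(s+2)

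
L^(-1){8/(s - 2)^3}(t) 4*t^2*exp(2*t)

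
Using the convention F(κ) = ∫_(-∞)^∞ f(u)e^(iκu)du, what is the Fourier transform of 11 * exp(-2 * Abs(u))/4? 11/(κ^2 + 4)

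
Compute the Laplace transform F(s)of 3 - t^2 3/s - 2/s^3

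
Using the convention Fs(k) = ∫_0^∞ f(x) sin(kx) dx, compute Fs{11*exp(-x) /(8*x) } 11*atan(k) /8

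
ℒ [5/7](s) 5/(7*s)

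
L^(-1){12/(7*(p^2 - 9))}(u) 4*sinh(3*u)/7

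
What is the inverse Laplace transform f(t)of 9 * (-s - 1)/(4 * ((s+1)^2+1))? -9 * exp(-t) * cos(t)/4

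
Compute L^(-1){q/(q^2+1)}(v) cos(v)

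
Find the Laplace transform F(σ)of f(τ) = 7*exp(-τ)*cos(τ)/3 7*(σ + 1)/(3*((σ + 1)^2 + 1))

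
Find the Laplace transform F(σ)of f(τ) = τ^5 120/σ^6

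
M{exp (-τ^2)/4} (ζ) gamma (ζ/2)/8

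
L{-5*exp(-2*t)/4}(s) -5/(4*s + 8)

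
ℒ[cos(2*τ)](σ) σ/(σ^2 + 4)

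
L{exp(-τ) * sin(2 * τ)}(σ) 2/((σ + 1)^2 + 4)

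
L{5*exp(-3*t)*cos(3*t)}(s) 5*(s + 3)/((s + 3)^2 + 9)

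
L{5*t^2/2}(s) 5/s^3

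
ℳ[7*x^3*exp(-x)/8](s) 7*gamma(s+3)/8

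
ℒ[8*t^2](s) 16/s^3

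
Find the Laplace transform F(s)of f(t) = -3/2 -3/(2*s)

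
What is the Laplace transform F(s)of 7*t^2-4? 14/s^3-4/s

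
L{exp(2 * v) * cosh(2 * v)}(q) (q - 2)/(q * (q - 4))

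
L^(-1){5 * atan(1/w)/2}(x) 5 * sin(x)/(2 * x)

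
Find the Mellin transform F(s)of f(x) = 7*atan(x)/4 -7*pi*sec(pi*s/2)/(8*s)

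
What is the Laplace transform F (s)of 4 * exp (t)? 4/ (s - 1)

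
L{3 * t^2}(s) 6/s^3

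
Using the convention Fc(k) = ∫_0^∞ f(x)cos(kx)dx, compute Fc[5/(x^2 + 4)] 5*pi*exp(-2*k)/4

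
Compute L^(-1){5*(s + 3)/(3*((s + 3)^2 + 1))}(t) 5*exp(-3*t)*cos(t)/3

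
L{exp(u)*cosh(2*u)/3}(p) (p - 1)/(3*((p - 1)^2 - 4))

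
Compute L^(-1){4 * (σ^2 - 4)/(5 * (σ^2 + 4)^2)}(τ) 4 * τ * cos(2 * τ)/5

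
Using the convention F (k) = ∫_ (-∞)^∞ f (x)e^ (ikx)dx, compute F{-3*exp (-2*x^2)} -3*sqrt (2)*sqrt (pi)*exp (-k^2/8)/2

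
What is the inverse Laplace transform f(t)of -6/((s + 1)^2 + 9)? -2*exp(-t)*sin(3*t)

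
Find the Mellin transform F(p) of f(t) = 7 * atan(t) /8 -7 * pi * sec(pi * p/2) /(16 * p) 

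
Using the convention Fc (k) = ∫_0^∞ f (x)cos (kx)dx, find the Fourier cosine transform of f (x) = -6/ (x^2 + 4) -3 * pi * exp (-2 * k)/2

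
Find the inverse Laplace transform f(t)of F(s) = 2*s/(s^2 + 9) 2*cos(3*t)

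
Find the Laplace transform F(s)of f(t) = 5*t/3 5/(3*s^2)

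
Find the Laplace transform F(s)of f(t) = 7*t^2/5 14/(5*s^3)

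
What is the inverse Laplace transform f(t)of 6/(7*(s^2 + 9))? 2*sin(3*t)/7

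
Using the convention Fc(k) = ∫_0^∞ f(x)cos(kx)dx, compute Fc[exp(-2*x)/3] 2/(3*(k^2+4))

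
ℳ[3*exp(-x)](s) 3*gamma(s) 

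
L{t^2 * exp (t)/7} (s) 2/ (7 * (s - 1)^3)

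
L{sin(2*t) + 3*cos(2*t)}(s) 3*s/(s^2 + 4) + 2/(s^2 + 4)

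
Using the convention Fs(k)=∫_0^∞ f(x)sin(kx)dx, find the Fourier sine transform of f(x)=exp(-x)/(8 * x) atan(k)/8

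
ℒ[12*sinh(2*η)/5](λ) 24/(5*(λ^2 - 4))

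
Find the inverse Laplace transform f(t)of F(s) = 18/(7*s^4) 3*t^3/7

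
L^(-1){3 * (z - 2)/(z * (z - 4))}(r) 3 * exp(2 * r) * cosh(2 * r)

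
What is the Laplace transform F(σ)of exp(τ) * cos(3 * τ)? (σ - 1)/((σ - 1)^2 + 9)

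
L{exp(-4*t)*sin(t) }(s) 1/((s + 4) ^2 + 1) 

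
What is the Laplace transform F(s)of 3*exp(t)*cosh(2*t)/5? 3*(s - 1)/(5*((s - 1)^2-4))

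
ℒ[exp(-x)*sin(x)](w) 1/((w + 1)^2 + 1)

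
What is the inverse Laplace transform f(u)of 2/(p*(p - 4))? exp(2*u)*sinh(2*u)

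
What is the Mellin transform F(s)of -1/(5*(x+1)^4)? pi*(s - 3)*(s - 2)*(s - 1)/(30*sin(pi*s))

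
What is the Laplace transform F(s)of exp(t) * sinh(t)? 1/(s * (s - 2))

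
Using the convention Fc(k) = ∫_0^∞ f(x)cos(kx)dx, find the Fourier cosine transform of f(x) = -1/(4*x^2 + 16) -pi*exp(-2*k)/16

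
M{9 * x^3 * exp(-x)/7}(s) 9 * gamma(s + 3)/7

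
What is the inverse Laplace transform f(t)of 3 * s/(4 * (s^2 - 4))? 3 * cosh(2 * t)/4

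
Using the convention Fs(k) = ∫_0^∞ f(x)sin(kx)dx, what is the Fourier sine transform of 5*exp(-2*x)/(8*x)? 5*atan(k/2)/8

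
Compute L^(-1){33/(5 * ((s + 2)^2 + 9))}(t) 11 * exp(-2 * t) * sin(3 * t)/5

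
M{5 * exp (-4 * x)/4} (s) 5 * gamma (s)/ (4 * 2^ (2 * s))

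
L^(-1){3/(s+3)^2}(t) 3*t*exp(-3*t)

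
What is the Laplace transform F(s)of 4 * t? 4/s^2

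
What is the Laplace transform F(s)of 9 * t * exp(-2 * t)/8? 9/(8 * (s + 2)^2)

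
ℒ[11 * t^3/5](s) 66/(5 * s^4) 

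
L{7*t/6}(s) 7/(6*s^2)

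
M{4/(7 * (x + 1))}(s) 4 * pi * csc(pi * s)/7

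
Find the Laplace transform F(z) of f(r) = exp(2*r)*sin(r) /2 1/(2*((z - 2) ^2 + 1) ) 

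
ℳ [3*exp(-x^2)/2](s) 3*gamma(s/2)/4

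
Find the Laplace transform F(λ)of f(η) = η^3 6/λ^4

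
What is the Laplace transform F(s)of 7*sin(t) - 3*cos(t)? 7/(s^2 + 1) - 3*s/(s^2 + 1)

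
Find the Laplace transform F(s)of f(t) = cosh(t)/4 s/(4*(s^2 - 1))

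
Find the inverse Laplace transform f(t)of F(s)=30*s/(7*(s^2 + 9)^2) 5*t*sin(3*t)/7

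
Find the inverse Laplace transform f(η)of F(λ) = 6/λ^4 η^3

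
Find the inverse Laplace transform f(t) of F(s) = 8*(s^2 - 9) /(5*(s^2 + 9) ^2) 8*t*cos(3*t) /5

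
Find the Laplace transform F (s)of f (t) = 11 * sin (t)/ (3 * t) 11 * atan (1/s)/3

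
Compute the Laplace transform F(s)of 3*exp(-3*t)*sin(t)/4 3/(4*((s + 3)^2 + 1))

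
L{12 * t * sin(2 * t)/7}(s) 48 * s/(7 * (s^2 + 4)^2)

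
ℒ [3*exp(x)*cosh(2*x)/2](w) 3*(w - 1)/(2*((w - 1)^2 - 4))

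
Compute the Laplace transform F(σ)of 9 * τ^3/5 54/(5 * σ^4)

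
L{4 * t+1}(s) 4/s^2+1/s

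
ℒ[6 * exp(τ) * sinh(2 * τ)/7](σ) 12/(7 * ((σ - 1)^2 - 4))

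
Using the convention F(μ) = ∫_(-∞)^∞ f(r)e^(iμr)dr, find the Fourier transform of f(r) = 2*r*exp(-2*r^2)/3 sqrt(2)*I*sqrt(pi)*μ*exp(-μ^2/8)/12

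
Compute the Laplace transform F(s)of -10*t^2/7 -20/(7*s^3)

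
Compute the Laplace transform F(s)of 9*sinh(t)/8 9/(8*(s^2 - 1))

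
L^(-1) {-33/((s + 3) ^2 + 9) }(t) -11 * exp(-3 * t) * sin(3 * t) 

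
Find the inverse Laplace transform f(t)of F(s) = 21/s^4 7*t^3/2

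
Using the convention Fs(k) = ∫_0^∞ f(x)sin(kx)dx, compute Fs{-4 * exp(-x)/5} -4 * k/(5 * k^2+5)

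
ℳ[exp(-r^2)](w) gamma(w/2)/2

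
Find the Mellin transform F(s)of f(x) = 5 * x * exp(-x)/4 5 * gamma(s + 1)/4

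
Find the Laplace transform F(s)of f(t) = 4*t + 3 3/s + 4/s^2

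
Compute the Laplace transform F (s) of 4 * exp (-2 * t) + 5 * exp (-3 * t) 4/ (s + 2) + 5/ (s + 3) 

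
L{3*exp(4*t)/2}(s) 3/(2*(s - 4))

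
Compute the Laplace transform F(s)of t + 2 2/s + s^(-2)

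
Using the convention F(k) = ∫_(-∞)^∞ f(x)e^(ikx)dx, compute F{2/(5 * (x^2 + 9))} 2 * pi * exp(-3 * Abs(k))/15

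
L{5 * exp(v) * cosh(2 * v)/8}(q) 5 * (q - 1)/(8 * ((q - 1)^2 - 4))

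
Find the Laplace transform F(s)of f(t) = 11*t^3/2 33/s^4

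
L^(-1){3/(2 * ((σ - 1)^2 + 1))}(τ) 3 * exp(τ) * sin(τ)/2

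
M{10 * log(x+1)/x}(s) -10 * pi * csc(pi * s)/(s - 1)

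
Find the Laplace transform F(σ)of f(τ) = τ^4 24/σ^5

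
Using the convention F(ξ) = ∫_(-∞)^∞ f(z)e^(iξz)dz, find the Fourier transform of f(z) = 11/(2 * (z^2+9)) 11 * pi * exp(-3 * Abs(ξ))/6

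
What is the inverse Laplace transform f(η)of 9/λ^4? 3*η^3/2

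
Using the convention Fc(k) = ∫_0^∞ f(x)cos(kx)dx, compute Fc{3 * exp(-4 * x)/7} 12/(7 * (k^2+16))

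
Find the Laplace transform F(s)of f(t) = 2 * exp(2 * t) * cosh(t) 2 * (s - 2)/((s - 2)^2 - 1)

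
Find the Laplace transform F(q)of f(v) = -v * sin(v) -2 * q/(q^2 + 1)^2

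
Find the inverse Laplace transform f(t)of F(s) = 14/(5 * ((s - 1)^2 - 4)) 7 * exp(t) * sinh(2 * t)/5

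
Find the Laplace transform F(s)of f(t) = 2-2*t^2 2/s - 4/s^3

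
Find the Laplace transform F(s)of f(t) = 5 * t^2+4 4/s+10/s^3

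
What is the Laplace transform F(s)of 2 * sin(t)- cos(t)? 2/(s^2 + 1)- s/(s^2 + 1)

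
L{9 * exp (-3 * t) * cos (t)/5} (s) 9 * (s + 3)/ (5 * ( (s + 3)^2 + 1))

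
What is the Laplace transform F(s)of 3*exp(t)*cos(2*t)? 3*(s - 1)/((s - 1)^2 + 4)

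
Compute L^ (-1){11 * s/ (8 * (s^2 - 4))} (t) 11 * cosh (2 * t)/8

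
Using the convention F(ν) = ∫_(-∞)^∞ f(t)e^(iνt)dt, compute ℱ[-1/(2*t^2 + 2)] -pi*exp(-Abs(ν))/2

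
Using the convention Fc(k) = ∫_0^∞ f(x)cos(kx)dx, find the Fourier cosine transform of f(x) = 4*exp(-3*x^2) 2*sqrt(3)*sqrt(pi)*exp(-k^2/12)/3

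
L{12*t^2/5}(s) 24/(5*s^3)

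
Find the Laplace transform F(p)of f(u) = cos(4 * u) p/(p^2 + 16)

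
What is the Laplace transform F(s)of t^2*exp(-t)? 2/(s + 1)^3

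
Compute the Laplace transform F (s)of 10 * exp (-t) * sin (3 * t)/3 10/ ( (s + 1)^2 + 9)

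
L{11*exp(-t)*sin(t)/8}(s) 11/(8*((s + 1)^2 + 1))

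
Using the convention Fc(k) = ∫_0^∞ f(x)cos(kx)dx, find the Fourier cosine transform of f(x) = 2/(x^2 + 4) pi*exp(-2*k)/2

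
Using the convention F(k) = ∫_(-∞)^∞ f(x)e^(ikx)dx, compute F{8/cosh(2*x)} 4*pi/cosh(pi*k/4)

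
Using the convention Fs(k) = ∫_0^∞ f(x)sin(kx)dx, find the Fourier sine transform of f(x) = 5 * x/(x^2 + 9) 5 * pi * exp(-3 * k)/2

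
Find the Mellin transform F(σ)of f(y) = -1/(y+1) -pi*csc(pi*σ)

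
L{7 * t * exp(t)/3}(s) 7/(3 * (s - 1)^2)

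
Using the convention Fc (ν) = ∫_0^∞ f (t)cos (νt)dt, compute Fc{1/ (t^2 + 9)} pi * exp (-3 * ν)/6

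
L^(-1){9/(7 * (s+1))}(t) 9 * exp(-t)/7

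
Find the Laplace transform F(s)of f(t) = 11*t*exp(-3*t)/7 11/(7*(s + 3)^2)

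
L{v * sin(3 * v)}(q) 6 * q/(q^2 + 9)^2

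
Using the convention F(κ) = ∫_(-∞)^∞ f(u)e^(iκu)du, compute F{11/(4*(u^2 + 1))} 11*pi*exp(-Abs(κ))/4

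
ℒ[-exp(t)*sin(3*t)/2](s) -3/(2*(s - 1)^2 + 18)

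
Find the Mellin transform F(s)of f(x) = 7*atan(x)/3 -7*pi*sec(pi*s/2)/(6*s)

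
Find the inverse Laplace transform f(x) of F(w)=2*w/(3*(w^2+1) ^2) x*sin(x) /3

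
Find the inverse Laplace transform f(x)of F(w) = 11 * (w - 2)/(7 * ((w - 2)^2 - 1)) 11 * exp(2 * x) * cosh(x)/7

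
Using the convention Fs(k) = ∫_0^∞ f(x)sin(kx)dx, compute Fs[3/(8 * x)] 3 * pi/16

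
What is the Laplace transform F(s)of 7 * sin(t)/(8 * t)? 7 * atan(1/s)/8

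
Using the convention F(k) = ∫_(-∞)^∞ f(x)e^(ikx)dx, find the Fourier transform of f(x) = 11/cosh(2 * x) 11 * pi/(2 * cosh(pi * k/4))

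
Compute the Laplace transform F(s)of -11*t -11/s^2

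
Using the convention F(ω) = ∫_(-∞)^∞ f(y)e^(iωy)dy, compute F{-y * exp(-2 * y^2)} -sqrt(2) * I * sqrt(pi) * ω * exp(-ω^2/8)/8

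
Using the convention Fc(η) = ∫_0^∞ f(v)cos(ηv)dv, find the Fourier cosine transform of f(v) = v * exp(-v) (1 - η^2)/(η^2 + 1)^2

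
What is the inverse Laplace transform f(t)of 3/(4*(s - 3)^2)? 3*t*exp(3*t)/4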